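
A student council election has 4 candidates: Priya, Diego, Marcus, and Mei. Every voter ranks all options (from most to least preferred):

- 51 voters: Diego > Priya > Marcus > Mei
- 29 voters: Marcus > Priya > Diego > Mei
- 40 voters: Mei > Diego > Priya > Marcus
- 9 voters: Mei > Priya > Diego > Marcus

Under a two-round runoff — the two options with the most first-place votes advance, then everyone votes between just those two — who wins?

Diego

Round 1 first-place votes: Priya 0, Diego 51, Marcus 29, Mei 49.
Diego and Mei advance.
Runoff: Diego is preferred to Mei by 80 voters; Mei by 49.
Diego wins the runoff.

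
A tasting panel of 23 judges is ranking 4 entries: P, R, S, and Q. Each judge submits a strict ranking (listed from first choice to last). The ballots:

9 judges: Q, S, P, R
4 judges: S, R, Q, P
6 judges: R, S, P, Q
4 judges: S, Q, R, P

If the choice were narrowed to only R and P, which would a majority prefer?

Voters preferring R to P: 14; preferring P to R: 9.
R wins the head-to-head.

R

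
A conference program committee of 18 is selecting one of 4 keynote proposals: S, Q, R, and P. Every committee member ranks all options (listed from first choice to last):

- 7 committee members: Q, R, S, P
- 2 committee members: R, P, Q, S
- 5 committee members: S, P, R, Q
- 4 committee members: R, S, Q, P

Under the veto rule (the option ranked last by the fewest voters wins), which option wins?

R

Last-place votes: S 2, Q 5, R 0, P 11.
R is ranked last by the fewest voters, so R wins.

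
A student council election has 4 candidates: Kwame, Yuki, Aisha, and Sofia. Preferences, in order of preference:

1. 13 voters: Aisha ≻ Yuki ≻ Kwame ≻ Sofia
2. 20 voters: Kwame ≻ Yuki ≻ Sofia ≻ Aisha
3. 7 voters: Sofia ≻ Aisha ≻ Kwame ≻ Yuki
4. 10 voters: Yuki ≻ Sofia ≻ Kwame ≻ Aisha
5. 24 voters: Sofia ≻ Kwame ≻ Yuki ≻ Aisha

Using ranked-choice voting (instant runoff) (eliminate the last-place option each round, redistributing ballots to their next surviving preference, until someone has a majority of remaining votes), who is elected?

Sofia

Round 1: Kwame 20, Yuki 10, Aisha 13, Sofia 31. Eliminate Yuki.
Round 2: Kwame 20, Aisha 13, Sofia 41. Sofia has a majority.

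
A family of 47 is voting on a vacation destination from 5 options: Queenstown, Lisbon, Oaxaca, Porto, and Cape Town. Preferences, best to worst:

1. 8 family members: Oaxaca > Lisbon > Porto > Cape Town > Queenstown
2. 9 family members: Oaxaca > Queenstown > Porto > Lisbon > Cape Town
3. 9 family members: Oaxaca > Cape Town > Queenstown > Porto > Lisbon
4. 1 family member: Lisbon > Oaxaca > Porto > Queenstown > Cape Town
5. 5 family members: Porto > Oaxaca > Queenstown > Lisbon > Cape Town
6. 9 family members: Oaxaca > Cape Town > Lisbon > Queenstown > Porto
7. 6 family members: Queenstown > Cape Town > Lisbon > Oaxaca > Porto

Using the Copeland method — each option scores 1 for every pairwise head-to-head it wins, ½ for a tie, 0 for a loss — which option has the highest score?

Queenstown: beats Lisbon and Porto; loses to Oaxaca and Cape Town → score 2.
Lisbon: beats Porto; loses to Queenstown, Oaxaca, and Cape Town → score 1.
Oaxaca: beats Queenstown, Lisbon, Porto, and Cape Town → score 4.
Porto: loses to Queenstown, Lisbon, Oaxaca, and Cape Town → score 0.
Cape Town: beats Queenstown, Lisbon, and Porto; loses to Oaxaca → score 3.
Oaxaca has the best pairwise record.

Oaxaca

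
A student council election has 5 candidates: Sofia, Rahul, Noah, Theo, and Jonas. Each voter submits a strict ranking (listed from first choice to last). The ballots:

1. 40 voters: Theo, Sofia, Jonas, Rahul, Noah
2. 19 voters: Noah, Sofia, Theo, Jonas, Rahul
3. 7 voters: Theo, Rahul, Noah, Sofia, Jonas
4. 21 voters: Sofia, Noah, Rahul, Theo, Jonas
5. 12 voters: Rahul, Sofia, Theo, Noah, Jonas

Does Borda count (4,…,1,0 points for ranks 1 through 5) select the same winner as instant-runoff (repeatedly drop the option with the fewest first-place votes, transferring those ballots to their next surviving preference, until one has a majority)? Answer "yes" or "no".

Borda — scores: Sofia 304, Rahul 151, Noah 165, Theo 271, Jonas 99. Winner: Sofia.
Instant-runoff — R1 Sofia 21, Rahul 12, Noah 19, Theo 47, Jonas 0 (Jonas out); R2 Sofia 21, Rahul 12, Noah 19, Theo 47 (Rahul out); R3 Sofia 33, Noah 19, Theo 47 (Noah out); R4 Sofia 52, Theo 47 (Sofia winner). Winner: Sofia.
The two methods agree.

yes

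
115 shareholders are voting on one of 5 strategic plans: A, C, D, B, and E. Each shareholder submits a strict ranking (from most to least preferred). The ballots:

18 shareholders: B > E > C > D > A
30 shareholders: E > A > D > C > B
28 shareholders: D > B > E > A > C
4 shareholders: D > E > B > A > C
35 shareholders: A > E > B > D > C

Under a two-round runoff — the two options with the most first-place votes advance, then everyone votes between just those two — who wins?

Round 1 first-place votes: A 35, C 0, D 32, B 18, E 30.
A and D advance.
Runoff: A is preferred to D by 65 voters; D by 50.
A wins the runoff.

A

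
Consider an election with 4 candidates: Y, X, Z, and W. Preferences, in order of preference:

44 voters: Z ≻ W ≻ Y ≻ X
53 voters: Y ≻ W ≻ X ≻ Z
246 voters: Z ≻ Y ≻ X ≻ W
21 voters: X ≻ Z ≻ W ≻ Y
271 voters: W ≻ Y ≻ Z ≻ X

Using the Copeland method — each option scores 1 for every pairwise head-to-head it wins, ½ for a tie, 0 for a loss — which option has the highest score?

Y: beats X and Z; loses to W → score 2.
X: loses to Y, Z, and W → score 0.
Z: beats X; loses to Y and W → score 1.
W: beats Y, X, and Z → score 3.
W has the best pairwise record.

W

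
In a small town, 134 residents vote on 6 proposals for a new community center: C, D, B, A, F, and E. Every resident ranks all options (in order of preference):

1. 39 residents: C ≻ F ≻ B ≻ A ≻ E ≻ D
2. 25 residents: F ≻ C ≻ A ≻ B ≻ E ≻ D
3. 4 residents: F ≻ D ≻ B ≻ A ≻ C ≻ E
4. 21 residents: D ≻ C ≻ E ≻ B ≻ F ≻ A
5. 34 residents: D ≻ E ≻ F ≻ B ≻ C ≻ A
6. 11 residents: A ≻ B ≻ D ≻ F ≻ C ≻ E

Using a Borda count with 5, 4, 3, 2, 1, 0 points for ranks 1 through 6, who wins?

C: 39·5 + 25·4 + 4·1 + 21·4 + 34·1 + 11·1 = 428
D: 39·0 + 25·0 + 4·4 + 21·5 + 34·5 + 11·3 = 324
B: 39·3 + 25·2 + 4·3 + 21·2 + 34·2 + 11·4 = 333
A: 39·2 + 25·3 + 4·2 + 21·0 + 34·0 + 11·5 = 216
F: 39·4 + 25·5 + 4·5 + 21·1 + 34·3 + 11·2 = 446
E: 39·1 + 25·1 + 4·0 + 21·3 + 34·4 + 11·0 = 263
F has the highest Borda score (446).

F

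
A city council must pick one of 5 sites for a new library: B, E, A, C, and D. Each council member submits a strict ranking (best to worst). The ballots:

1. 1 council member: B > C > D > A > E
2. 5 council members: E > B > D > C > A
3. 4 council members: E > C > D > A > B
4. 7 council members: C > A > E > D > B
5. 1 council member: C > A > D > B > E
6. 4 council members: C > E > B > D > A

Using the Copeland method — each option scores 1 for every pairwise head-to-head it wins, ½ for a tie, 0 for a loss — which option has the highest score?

C

B: loses to E, A, C, and D → score 0.
E: beats B, A, and D; loses to C → score 3.
A: beats B; loses to E, C, and D → score 1.
C: beats B, E, A, and D → score 4.
D: beats B and A; loses to E and C → score 2.
C has the best pairwise record.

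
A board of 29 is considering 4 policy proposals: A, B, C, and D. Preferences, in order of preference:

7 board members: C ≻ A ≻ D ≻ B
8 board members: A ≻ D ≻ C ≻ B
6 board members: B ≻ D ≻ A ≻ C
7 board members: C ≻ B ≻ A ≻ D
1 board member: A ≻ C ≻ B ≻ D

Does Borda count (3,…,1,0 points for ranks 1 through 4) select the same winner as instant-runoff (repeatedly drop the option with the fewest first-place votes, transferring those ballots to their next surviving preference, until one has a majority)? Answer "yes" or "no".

yes

Borda — scores: A 54, B 33, C 52, D 35. Winner: A.
Instant-runoff — R1 A 9, B 6, C 14, D 0 (D out); R2 A 9, B 6, C 14 (B out); R3 A 15, C 14 (A winner). Winner: A.
The two methods agree.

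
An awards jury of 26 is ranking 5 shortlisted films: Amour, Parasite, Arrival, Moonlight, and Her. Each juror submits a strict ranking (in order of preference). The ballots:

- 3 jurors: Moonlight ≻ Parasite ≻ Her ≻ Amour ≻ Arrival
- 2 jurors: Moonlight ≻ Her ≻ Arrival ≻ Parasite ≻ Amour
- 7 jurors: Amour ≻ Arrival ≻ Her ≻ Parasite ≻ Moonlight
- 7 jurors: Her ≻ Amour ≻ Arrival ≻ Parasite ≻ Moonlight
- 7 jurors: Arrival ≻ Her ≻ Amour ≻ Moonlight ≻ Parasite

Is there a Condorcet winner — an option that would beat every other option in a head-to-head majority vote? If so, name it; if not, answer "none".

none

Checking pairwise contests:
Her beats Amour 19–7.
Amour beats Parasite 21–5.
Amour beats Arrival 17–9.
Amour beats Moonlight 21–5.
Arrival beats Her 14–12.
Every option loses at least one head-to-head, so there is no Condorcet winner.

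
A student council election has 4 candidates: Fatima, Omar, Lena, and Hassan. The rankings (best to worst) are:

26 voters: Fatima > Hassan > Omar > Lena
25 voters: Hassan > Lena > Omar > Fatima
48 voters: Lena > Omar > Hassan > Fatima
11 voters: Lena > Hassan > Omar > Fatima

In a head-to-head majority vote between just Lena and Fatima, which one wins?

Lena

Voters preferring Lena to Fatima: 84; preferring Fatima to Lena: 26.
Lena wins the head-to-head.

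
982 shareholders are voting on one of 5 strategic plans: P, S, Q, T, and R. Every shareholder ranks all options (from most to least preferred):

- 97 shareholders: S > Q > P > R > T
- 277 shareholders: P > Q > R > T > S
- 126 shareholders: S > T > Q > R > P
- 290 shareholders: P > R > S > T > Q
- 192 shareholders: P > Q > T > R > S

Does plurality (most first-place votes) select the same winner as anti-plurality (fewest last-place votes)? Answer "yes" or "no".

Plurality — first-place votes: P 759, S 223, Q 0, T 0, R 0. Winner: P.
Anti-plurality — last-place votes: P 126, S 469, Q 290, T 97, R 0. Winner: R.
The two methods disagree.

no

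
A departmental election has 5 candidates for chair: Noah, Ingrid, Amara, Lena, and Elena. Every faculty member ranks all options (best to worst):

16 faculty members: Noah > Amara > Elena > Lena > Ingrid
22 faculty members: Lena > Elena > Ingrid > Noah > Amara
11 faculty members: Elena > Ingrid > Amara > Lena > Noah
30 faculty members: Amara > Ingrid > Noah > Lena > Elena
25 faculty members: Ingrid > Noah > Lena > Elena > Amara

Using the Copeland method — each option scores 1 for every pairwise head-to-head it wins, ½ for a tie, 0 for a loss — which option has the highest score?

Noah: beats Amara, Lena, and Elena; loses to Ingrid → score 3.
Ingrid: beats Noah, Amara, Lena, and Elena → score 4.
Amara: beats Lena; loses to Noah, Ingrid, and Elena → score 1.
Lena: beats Elena; loses to Noah, Ingrid, and Amara → score 1.
Elena: beats Amara; loses to Noah, Ingrid, and Lena → score 1.
Ingrid has the best pairwise record.

Ingrid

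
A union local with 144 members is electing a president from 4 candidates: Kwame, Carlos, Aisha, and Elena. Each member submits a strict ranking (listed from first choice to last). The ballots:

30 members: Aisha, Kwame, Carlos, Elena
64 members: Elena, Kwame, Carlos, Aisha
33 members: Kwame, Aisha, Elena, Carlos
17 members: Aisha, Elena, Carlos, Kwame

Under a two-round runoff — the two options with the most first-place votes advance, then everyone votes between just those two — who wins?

Round 1 first-place votes: Kwame 33, Carlos 0, Aisha 47, Elena 64.
Elena and Aisha advance.
Runoff: Elena is preferred to Aisha by 64 voters; Aisha by 80.
Aisha wins the runoff.

Aisha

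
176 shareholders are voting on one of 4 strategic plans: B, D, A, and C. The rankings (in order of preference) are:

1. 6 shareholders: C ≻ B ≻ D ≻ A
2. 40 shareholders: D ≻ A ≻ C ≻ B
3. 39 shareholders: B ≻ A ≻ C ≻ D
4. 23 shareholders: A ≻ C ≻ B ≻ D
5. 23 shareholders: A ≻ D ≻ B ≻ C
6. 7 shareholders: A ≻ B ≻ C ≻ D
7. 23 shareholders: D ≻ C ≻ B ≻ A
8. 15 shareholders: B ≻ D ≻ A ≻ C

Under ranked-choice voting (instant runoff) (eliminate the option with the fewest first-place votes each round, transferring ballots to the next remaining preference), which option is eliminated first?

C

Round 1: B 54, D 63, A 53, C 6. Eliminate C.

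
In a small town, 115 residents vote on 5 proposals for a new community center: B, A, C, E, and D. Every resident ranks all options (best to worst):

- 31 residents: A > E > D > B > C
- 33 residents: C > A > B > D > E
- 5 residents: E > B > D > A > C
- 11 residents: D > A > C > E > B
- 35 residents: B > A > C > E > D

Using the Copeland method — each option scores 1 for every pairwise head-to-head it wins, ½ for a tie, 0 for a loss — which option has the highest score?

B: beats C, E, and D; loses to A → score 3.
A: beats B, C, E, and D → score 4.
C: beats E and D; loses to B and A → score 2.
E: beats D; loses to B, A, and C → score 1.
D: loses to B, A, C, and E → score 0.
A has the best pairwise record.

A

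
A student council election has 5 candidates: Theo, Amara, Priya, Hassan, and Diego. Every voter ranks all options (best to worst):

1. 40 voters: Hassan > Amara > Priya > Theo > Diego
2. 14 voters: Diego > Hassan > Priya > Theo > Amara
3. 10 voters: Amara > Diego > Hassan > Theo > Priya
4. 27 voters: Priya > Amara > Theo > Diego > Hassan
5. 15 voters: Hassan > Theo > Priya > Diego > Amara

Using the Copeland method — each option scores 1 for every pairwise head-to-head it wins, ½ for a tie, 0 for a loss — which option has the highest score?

Theo: beats Diego; loses to Amara, Priya, and Hassan → score 1.
Amara: beats Theo and Diego; loses to Priya and Hassan → score 2.
Priya: beats Theo, Amara, and Diego; loses to Hassan → score 3.
Hassan: beats Theo, Amara, Priya, and Diego → score 4.
Diego: loses to Theo, Amara, Priya, and Hassan → score 0.
Hassan has the best pairwise record.

Hassan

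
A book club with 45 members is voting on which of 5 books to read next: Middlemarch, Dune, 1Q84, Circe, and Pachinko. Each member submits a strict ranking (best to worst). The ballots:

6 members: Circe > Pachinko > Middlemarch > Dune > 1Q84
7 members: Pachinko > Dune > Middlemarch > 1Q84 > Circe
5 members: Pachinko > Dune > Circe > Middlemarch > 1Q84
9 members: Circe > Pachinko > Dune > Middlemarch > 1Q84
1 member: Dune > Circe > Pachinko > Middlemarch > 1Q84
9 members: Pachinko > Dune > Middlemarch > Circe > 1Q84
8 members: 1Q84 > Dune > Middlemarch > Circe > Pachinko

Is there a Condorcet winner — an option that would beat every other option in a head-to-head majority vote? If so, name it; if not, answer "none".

Checking pairwise contests:
Dune beats Middlemarch 39–6.
Pachinko beats Dune 36–9.
Middlemarch beats 1Q84 37–8.
Middlemarch beats Circe 24–21.
Circe beats Pachinko 24–21.
Every option loses at least one head-to-head, so there is no Condorcet winner.

none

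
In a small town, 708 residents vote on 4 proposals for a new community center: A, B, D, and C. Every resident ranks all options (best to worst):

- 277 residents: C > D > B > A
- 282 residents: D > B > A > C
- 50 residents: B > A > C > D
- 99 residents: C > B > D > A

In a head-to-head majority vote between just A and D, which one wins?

Voters preferring A to D: 50; preferring D to A: 658.
D wins the head-to-head.

D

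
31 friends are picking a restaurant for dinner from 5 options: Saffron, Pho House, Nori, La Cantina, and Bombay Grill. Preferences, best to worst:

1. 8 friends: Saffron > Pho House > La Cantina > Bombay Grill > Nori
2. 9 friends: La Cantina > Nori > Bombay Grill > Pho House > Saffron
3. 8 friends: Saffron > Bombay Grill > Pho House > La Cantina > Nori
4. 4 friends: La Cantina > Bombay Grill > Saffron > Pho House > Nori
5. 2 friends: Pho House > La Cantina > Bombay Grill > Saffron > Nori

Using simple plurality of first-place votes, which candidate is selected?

Saffron

First-place votes: Saffron 16, Pho House 2, Nori 0, La Cantina 13, Bombay Grill 0.
Saffron has the most first-place votes.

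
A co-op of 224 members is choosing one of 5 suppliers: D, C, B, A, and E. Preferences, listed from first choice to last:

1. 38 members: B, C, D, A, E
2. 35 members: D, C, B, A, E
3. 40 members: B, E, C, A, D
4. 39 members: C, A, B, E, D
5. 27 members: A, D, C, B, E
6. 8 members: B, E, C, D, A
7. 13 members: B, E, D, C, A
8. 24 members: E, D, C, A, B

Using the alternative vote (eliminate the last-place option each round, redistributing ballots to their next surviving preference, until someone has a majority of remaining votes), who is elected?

Round 1: D 35, C 39, B 99, A 27, E 24. Eliminate E.
Round 2: D 59, C 39, B 99, A 27. Eliminate A.
Round 3: D 86, C 39, B 99. Eliminate C.
Round 4: D 86, B 138. B has a majority.

B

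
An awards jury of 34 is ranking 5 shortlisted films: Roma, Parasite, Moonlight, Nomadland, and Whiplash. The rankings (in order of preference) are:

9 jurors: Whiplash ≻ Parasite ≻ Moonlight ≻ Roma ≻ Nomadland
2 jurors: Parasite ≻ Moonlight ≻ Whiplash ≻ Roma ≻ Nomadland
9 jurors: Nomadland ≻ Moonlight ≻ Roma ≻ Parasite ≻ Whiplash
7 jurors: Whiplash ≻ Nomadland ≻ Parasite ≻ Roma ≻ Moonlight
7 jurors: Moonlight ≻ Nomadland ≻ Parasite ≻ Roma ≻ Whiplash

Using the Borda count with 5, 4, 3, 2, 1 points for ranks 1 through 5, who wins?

Moonlight

Roma: 9·2 + 2·2 + 9·3 + 7·2 + 7·2 = 77
Parasite: 9·4 + 2·5 + 9·2 + 7·3 + 7·3 = 106
Moonlight: 9·3 + 2·4 + 9·4 + 7·1 + 7·5 = 113
Nomadland: 9·1 + 2·1 + 9·5 + 7·4 + 7·4 = 112
Whiplash: 9·5 + 2·3 + 9·1 + 7·5 + 7·1 = 102
Moonlight has the highest Borda score (113).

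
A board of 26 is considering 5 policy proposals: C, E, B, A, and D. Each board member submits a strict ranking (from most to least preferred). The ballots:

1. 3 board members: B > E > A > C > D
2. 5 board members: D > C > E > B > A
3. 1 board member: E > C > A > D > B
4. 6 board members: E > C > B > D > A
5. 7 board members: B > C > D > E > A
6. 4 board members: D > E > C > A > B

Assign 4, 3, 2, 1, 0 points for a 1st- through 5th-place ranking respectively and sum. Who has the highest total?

C: 3·1 + 5·3 + 1·3 + 6·3 + 7·3 + 4·2 = 68
E: 3·3 + 5·2 + 1·4 + 6·4 + 7·1 + 4·3 = 66
B: 3·4 + 5·1 + 1·0 + 6·2 + 7·4 + 4·0 = 57
A: 3·2 + 5·0 + 1·2 + 6·0 + 7·0 + 4·1 = 12
D: 3·0 + 5·4 + 1·1 + 6·1 + 7·2 + 4·4 = 57
C has the highest Borda score (68).

C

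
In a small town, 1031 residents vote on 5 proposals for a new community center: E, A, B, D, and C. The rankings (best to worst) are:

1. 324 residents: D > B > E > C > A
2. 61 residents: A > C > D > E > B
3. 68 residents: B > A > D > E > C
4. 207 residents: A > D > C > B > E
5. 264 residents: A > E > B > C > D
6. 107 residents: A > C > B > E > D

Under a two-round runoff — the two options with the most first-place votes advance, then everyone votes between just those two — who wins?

A

Round 1 first-place votes: E 0, A 639, B 68, D 324, C 0.
A and D advance.
Runoff: A is preferred to D by 707 voters; D by 324.
A wins the runoff.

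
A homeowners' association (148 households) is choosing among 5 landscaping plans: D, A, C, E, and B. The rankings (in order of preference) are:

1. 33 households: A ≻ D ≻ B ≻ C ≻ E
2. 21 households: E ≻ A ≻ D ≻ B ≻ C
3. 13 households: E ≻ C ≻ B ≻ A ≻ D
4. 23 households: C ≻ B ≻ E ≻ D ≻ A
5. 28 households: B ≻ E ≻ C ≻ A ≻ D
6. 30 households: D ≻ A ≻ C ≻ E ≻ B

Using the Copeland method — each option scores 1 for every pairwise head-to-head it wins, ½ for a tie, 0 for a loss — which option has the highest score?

A

D: beats C and B; loses to A and E → score 2.
A: beats D, C, and B; loses to E → score 3.
C: beats E; loses to D, A, and B → score 1.
E: beats D and A; loses to C and B → score 2.
B: beats C and E; loses to D and A → score 2.
A has the best pairwise record.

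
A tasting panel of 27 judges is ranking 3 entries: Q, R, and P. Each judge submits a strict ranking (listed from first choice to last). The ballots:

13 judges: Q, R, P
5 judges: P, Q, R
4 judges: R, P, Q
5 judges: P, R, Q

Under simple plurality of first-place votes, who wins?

Q

First-place votes: Q 13, R 4, P 10.
Q has the most first-place votes.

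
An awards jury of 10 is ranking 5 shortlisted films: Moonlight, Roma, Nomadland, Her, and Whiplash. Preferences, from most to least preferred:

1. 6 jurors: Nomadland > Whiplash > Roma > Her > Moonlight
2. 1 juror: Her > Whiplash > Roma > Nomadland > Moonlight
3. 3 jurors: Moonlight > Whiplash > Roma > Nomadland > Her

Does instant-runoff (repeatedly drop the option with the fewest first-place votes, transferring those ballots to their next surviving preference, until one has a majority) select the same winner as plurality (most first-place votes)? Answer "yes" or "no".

yes

Instant-runoff — R1 Moonlight 3, Roma 0, Nomadland 6, Her 1, Whiplash 0 (Nomadland winner). Winner: Nomadland.
Plurality — first-place votes: Moonlight 3, Roma 0, Nomadland 6, Her 1, Whiplash 0. Winner: Nomadland.
The two methods agree.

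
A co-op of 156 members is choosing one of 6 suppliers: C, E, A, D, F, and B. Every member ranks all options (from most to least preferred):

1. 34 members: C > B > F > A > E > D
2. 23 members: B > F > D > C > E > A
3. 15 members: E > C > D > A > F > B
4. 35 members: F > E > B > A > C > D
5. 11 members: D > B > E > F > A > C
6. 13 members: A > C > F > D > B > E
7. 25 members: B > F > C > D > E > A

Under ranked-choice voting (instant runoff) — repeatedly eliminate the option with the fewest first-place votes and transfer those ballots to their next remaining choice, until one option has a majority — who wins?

B

Round 1: C 34, E 15, A 13, D 11, F 35, B 48. Eliminate D.
Round 2: C 34, E 15, A 13, F 35, B 59. Eliminate A.
Round 3: C 47, E 15, F 35, B 59. Eliminate E.
Round 4: C 62, F 35, B 59. Eliminate F.
Round 5: C 62, B 94. B has a majority.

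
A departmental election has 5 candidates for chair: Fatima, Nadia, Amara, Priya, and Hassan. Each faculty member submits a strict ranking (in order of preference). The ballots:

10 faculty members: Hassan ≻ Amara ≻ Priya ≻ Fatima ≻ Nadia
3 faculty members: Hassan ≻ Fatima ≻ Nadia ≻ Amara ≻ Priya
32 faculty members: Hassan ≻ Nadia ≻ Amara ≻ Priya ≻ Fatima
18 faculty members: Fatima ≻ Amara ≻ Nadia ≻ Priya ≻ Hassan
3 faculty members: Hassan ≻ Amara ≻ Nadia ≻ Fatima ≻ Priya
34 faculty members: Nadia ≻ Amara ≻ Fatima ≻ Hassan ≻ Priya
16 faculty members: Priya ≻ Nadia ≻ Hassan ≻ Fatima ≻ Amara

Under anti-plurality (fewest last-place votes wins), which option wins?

Nadia

Last-place votes: Fatima 32, Nadia 10, Amara 16, Priya 40, Hassan 18.
Nadia is ranked last by the fewest voters, so Nadia wins.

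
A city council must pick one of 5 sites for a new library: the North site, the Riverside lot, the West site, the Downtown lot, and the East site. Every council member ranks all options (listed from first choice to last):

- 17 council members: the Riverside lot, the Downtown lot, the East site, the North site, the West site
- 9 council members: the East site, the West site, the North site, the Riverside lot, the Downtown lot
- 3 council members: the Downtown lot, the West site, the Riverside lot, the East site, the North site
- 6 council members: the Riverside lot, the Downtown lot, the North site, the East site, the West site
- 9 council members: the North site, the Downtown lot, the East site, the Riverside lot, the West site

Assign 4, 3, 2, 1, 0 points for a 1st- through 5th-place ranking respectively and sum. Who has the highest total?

the Riverside lot

the North site: 17·1 + 9·2 + 3·0 + 6·2 + 9·4 = 83
the Riverside lot: 17·4 + 9·1 + 3·2 + 6·4 + 9·1 = 116
the West site: 17·0 + 9·3 + 3·3 + 6·0 + 9·0 = 36
the Downtown lot: 17·3 + 9·0 + 3·4 + 6·3 + 9·3 = 108
the East site: 17·2 + 9·4 + 3·1 + 6·1 + 9·2 = 97
the Riverside lot has the highest Borda score (116).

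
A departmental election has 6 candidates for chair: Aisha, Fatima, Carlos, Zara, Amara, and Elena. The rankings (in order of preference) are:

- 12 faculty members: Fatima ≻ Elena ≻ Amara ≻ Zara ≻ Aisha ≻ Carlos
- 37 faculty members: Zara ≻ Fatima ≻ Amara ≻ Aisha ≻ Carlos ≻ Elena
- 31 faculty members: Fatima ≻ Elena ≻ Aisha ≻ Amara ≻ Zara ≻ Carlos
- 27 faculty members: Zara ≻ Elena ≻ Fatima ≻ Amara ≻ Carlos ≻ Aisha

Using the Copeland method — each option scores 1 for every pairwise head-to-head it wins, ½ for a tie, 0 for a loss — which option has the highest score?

Zara

Aisha: beats Carlos; loses to Fatima, Zara, Amara, and Elena → score 1.
Fatima: beats Aisha, Carlos, Amara, and Elena; loses to Zara → score 4.
Carlos: loses to Aisha, Fatima, Zara, Amara, and Elena → score 0.
Zara: beats Aisha, Fatima, Carlos, Amara, and Elena → score 5.
Amara: beats Aisha and Carlos; loses to Fatima, Zara, and Elena → score 2.
Elena: beats Aisha, Carlos, and Amara; loses to Fatima and Zara → score 3.
Zara has the best pairwise record.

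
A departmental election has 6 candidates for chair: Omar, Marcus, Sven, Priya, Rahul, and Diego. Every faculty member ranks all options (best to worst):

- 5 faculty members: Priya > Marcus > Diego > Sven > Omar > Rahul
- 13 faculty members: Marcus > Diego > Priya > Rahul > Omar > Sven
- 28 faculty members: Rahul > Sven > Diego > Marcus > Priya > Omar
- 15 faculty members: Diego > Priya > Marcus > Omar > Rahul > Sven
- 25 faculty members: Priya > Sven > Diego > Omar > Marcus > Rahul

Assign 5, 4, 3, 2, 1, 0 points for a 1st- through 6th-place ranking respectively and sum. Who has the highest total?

Diego

Omar: 5·1 + 13·1 + 28·0 + 15·2 + 25·2 = 98
Marcus: 5·4 + 13·5 + 28·2 + 15·3 + 25·1 = 211
Sven: 5·2 + 13·0 + 28·4 + 15·0 + 25·4 = 222
Priya: 5·5 + 13·3 + 28·1 + 15·4 + 25·5 = 277
Rahul: 5·0 + 13·2 + 28·5 + 15·1 + 25·0 = 181
Diego: 5·3 + 13·4 + 28·3 + 15·5 + 25·3 = 301
Diego has the highest Borda score (301).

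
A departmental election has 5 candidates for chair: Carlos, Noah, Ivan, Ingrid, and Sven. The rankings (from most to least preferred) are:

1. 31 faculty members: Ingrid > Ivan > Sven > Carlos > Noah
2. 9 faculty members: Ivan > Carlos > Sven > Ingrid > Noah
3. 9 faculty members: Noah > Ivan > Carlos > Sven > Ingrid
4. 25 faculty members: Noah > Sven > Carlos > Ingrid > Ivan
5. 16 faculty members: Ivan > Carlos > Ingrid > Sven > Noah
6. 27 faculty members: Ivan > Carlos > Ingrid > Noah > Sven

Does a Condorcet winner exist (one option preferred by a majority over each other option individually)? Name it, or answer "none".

Ivan

Ivan vs Carlos: 92–25 for Ivan.
Ivan vs Noah: 83–34 for Ivan.
Ivan vs Ingrid: 61–56 for Ivan.
Ivan vs Sven: 92–25 for Ivan.
Ivan beats every other option head-to-head.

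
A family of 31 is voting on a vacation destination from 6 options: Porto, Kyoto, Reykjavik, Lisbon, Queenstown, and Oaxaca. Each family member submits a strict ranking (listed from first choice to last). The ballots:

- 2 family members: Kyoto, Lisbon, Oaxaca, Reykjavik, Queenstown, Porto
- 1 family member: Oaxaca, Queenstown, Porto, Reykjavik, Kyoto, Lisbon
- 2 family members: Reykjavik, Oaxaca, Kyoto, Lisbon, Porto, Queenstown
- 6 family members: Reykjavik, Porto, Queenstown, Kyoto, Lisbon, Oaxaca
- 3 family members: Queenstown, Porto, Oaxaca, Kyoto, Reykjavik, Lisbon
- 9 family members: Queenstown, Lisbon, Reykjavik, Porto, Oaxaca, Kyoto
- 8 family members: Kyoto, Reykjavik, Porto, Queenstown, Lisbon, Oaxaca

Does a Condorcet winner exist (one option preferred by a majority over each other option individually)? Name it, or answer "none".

Reykjavik vs Porto: 27–4 for Reykjavik.
Reykjavik vs Kyoto: 18–13 for Reykjavik.
Reykjavik vs Lisbon: 20–11 for Reykjavik.
Reykjavik vs Queenstown: 18–13 for Reykjavik.
Reykjavik vs Oaxaca: 25–6 for Reykjavik.
Reykjavik beats every other option head-to-head.

Reykjavik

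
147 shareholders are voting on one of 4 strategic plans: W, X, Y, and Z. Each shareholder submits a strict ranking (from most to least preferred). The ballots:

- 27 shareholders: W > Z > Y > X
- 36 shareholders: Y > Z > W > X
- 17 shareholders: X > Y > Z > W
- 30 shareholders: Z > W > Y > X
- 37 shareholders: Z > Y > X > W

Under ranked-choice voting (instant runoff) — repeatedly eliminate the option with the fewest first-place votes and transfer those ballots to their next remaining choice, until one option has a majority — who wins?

Round 1: W 27, X 17, Y 36, Z 67. Eliminate X.
Round 2: W 27, Y 53, Z 67. Eliminate W.
Round 3: Y 53, Z 94. Z has a majority.

Z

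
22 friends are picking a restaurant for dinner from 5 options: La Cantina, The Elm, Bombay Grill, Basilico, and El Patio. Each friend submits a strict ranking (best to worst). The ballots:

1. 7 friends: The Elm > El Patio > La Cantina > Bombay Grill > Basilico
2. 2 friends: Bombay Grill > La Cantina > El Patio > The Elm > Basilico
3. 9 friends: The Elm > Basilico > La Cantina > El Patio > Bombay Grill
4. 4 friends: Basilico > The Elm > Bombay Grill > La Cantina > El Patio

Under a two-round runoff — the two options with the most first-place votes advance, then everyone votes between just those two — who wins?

Round 1 first-place votes: La Cantina 0, The Elm 16, Bombay Grill 2, Basilico 4, El Patio 0.
The Elm and Basilico advance.
Runoff: The Elm is preferred to Basilico by 18 voters; Basilico by 4.
The Elm wins the runoff.

The Elm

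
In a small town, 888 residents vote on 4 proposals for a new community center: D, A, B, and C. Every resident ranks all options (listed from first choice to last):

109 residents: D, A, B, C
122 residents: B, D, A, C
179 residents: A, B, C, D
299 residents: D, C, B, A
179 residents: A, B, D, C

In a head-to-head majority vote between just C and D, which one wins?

Voters preferring C to D: 179; preferring D to C: 709.
D wins the head-to-head.

D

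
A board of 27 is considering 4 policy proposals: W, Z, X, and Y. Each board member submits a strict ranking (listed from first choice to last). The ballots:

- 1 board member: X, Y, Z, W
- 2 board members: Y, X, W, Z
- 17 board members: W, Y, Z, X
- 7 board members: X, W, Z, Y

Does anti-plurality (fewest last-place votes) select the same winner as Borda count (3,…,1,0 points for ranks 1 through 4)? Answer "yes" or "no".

Anti-plurality — last-place votes: W 1, Z 2, X 17, Y 7. Winner: W.
Borda — scores: W 67, Z 25, X 28, Y 42. Winner: W.
The two methods agree.

yes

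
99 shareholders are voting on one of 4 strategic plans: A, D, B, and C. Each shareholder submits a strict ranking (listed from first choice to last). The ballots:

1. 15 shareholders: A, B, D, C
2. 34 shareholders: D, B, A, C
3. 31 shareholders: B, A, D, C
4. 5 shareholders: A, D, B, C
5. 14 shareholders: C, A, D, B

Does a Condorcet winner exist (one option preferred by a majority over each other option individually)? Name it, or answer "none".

none

Checking pairwise contests:
B beats A 65–34.
A beats D 65–34.
D beats B 53–46.
A beats C 85–14.
Every option loses at least one head-to-head, so there is no Condorcet winner.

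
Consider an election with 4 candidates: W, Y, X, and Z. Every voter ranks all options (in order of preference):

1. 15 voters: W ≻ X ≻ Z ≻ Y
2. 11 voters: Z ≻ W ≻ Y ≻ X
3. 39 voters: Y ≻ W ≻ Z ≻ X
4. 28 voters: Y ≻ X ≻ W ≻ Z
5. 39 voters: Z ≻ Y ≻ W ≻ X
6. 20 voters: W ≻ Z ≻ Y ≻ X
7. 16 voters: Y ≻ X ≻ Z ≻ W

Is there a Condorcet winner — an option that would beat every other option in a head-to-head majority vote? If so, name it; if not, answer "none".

none

Checking pairwise contests:
Y beats W 122–46.
Z beats Y 85–83.
W beats X 124–44.
W beats Z 102–66.
Every option loses at least one head-to-head, so there is no Condorcet winner.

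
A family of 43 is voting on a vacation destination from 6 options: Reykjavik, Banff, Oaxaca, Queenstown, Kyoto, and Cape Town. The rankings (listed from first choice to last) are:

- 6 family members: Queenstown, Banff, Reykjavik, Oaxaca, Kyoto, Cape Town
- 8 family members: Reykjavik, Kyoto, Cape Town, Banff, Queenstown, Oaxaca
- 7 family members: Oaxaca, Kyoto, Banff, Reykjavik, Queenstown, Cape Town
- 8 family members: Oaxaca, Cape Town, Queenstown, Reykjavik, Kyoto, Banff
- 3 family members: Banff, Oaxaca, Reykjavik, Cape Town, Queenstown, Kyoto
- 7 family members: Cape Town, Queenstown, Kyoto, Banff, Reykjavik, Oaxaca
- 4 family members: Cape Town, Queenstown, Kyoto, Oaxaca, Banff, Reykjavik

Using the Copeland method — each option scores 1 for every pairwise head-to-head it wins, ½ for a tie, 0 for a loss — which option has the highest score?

Reykjavik: beats Kyoto and Cape Town; loses to Banff, Oaxaca, and Queenstown → score 2.
Banff: beats Reykjavik and Oaxaca; loses to Queenstown, Kyoto, and Cape Town → score 2.
Oaxaca: beats Reykjavik, Kyoto, and Cape Town; loses to Banff and Queenstown → score 3.
Queenstown: beats Reykjavik, Banff, Oaxaca, and Kyoto; loses to Cape Town → score 4.
Kyoto: beats Banff; loses to Reykjavik, Oaxaca, Queenstown, and Cape Town → score 1.
Cape Town: beats Banff, Queenstown, and Kyoto; loses to Reykjavik and Oaxaca → score 3.
Queenstown has the best pairwise record.

Queenstown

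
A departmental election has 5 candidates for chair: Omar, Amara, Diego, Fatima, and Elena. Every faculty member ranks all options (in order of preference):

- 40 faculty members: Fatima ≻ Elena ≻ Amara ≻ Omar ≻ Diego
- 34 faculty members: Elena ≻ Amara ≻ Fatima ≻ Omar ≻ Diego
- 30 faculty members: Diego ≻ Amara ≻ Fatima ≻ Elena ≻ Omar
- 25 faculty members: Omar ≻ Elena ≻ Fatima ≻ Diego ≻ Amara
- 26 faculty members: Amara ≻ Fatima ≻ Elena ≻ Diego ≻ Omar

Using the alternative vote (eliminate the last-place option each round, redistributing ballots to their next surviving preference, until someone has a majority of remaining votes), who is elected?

Round 1: Omar 25, Amara 26, Diego 30, Fatima 40, Elena 34. Eliminate Omar.
Round 2: Amara 26, Diego 30, Fatima 40, Elena 59. Eliminate Amara.
Round 3: Diego 30, Fatima 66, Elena 59. Eliminate Diego.
Round 4: Fatima 96, Elena 59. Fatima has a majority.

Fatima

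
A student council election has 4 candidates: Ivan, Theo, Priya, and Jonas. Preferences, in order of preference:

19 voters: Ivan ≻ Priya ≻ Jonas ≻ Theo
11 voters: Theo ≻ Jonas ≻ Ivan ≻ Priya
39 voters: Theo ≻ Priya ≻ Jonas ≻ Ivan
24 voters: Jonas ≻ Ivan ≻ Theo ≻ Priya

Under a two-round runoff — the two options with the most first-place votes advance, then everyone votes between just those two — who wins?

Theo

Round 1 first-place votes: Ivan 19, Theo 50, Priya 0, Jonas 24.
Theo and Jonas advance.
Runoff: Theo is preferred to Jonas by 50 voters; Jonas by 43.
Theo wins the runoff.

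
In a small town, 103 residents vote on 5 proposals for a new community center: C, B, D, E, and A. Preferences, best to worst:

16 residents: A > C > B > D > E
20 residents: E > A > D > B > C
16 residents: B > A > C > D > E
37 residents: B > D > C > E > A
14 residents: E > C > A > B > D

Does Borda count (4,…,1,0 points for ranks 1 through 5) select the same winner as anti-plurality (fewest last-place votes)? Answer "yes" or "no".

yes

Borda — scores: C 196, B 278, D 183, E 173, A 200. Winner: B.
Anti-plurality — last-place votes: C 20, B 0, D 14, E 32, A 37. Winner: B.
The two methods agree.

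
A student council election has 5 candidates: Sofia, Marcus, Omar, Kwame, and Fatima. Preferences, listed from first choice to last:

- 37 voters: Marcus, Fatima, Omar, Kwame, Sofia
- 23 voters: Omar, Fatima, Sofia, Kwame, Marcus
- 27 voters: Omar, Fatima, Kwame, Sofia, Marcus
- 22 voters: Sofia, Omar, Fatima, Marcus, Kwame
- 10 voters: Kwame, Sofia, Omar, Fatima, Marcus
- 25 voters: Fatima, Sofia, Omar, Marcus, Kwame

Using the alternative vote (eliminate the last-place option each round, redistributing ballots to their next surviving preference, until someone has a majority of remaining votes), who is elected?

Omar

Round 1: Sofia 22, Marcus 37, Omar 50, Kwame 10, Fatima 25. Eliminate Kwame.
Round 2: Sofia 32, Marcus 37, Omar 50, Fatima 25. Eliminate Fatima.
Round 3: Sofia 57, Marcus 37, Omar 50. Eliminate Marcus.
Round 4: Sofia 57, Omar 87. Omar has a majority.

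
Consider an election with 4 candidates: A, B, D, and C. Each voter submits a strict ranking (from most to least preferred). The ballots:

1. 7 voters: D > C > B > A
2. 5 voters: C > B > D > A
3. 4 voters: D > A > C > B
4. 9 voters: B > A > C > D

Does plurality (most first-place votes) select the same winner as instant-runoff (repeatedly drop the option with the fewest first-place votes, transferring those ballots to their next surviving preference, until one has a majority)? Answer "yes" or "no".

no

Plurality — first-place votes: A 0, B 9, D 11, C 5. Winner: D.
Instant-runoff — R1 A 0, B 9, D 11, C 5 (A out); R2 B 9, D 11, C 5 (C out); R3 B 14, D 11 (B winner). Winner: B.
The two methods disagree.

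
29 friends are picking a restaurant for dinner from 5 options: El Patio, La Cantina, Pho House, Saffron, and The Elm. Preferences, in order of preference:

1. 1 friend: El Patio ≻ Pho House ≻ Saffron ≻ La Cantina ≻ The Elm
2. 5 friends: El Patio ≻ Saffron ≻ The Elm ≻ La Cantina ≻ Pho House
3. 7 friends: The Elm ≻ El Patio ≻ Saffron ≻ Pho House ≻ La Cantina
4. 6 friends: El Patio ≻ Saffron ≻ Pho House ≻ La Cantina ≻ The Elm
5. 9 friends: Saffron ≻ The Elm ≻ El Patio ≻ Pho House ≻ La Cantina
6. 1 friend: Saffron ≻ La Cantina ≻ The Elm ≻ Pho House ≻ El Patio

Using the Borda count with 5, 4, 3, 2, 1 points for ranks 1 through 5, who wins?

El Patio: 1·5 + 5·5 + 7·4 + 6·5 + 9·3 + 1·1 = 116
La Cantina: 1·2 + 5·2 + 7·1 + 6·2 + 9·1 + 1·4 = 44
Pho House: 1·4 + 5·1 + 7·2 + 6·3 + 9·2 + 1·2 = 61
Saffron: 1·3 + 5·4 + 7·3 + 6·4 + 9·5 + 1·5 = 118
The Elm: 1·1 + 5·3 + 7·5 + 6·1 + 9·4 + 1·3 = 96
Saffron has the highest Borda score (118).

Saffron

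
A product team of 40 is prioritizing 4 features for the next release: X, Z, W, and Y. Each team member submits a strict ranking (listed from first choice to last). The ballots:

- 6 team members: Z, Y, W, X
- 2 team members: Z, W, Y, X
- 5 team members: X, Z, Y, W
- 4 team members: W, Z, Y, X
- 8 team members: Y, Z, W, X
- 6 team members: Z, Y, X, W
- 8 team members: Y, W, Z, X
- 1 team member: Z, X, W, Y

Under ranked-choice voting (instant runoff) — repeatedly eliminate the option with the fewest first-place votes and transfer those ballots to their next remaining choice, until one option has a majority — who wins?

Z

Round 1: X 5, Z 15, W 4, Y 16. Eliminate W.
Round 2: X 5, Z 19, Y 16. Eliminate X.
Round 3: Z 24, Y 16. Z has a majority.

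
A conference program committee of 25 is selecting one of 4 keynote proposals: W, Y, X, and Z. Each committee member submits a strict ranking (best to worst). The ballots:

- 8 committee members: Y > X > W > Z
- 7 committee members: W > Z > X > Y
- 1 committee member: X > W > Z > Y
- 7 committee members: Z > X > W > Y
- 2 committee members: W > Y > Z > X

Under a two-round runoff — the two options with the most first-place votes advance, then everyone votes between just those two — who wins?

Round 1 first-place votes: W 9, Y 8, X 1, Z 7.
W and Y advance.
Runoff: W is preferred to Y by 17 voters; Y by 8.
W wins the runoff.

W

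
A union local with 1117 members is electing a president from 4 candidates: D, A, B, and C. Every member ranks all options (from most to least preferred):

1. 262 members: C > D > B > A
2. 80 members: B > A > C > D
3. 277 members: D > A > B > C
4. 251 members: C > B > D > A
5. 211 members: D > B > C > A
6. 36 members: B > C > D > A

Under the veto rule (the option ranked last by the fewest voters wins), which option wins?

B

Last-place votes: D 80, A 760, B 0, C 277.
B is ranked last by the fewest voters, so B wins.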